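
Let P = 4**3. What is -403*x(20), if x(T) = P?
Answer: -25792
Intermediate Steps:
P = 64
x(T) = 64
-403*x(20) = -403*64 = -25792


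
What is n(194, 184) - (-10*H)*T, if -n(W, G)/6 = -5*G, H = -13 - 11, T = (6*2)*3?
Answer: -3120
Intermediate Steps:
T = 36 (T = 12*3 = 36)
H = -24
n(W, G) = 30*G (n(W, G) = -(-30)*G = 30*G)
n(194, 184) - (-10*H)*T = 30*184 - (-10*(-24))*36 = 5520 - 240*36 = 5520 - 1*8640 = 5520 - 8640 = -3120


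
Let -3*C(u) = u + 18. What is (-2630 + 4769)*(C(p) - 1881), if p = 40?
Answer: -4064813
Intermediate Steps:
C(u) = -6 - u/3 (C(u) = -(u + 18)/3 = -(18 + u)/3 = -6 - u/3)
(-2630 + 4769)*(C(p) - 1881) = (-2630 + 4769)*((-6 - ⅓*40) - 1881) = 2139*((-6 - 40/3) - 1881) = 2139*(-58/3 - 1881) = 2139*(-5701/3) = -4064813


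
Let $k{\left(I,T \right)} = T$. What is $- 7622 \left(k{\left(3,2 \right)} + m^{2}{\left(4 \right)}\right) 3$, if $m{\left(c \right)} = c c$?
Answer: $-5899428$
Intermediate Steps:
$m{\left(c \right)} = c^{2}$
$- 7622 \left(k{\left(3,2 \right)} + m^{2}{\left(4 \right)}\right) 3 = - 7622 \left(2 + \left(4^{2}\right)^{2}\right) 3 = - 7622 \left(2 + 16^{2}\right) 3 = - 7622 \left(2 + 256\right) 3 = - 7622 \cdot 258 \cdot 3 = \left(-7622\right) 774 = -5899428$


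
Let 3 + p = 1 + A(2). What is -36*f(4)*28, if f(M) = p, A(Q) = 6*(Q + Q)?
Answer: -22176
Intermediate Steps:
A(Q) = 12*Q (A(Q) = 6*(2*Q) = 12*Q)
p = 22 (p = -3 + (1 + 12*2) = -3 + (1 + 24) = -3 + 25 = 22)
f(M) = 22
-36*f(4)*28 = -36*22*28 = -792*28 = -22176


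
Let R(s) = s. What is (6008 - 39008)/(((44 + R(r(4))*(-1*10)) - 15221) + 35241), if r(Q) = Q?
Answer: -4125/2503 ≈ -1.6480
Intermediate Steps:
(6008 - 39008)/(((44 + R(r(4))*(-1*10)) - 15221) + 35241) = (6008 - 39008)/(((44 + 4*(-1*10)) - 15221) + 35241) = -33000/(((44 + 4*(-10)) - 15221) + 35241) = -33000/(((44 - 40) - 15221) + 35241) = -33000/((4 - 15221) + 35241) = -33000/(-15217 + 35241) = -33000/20024 = -33000*1/20024 = -4125/2503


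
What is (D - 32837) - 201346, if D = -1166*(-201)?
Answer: 183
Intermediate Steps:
D = 234366
(D - 32837) - 201346 = (234366 - 32837) - 201346 = 201529 - 201346 = 183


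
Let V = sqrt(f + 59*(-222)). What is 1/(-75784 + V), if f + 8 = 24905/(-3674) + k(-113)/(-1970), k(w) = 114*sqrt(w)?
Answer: 3618890/(-274253959760 + sqrt(10856670)*sqrt(-15817901255 - 69806*I*sqrt(113))) ≈ -1.3195e-5 + 1.9938e-8*I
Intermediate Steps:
f = -54297/3674 - 57*I*sqrt(113)/985 (f = -8 + (24905/(-3674) + (114*sqrt(-113))/(-1970)) = -8 + (24905*(-1/3674) + (114*(I*sqrt(113)))*(-1/1970)) = -8 + (-24905/3674 + (114*I*sqrt(113))*(-1/1970)) = -8 + (-24905/3674 - 57*I*sqrt(113)/985) = -54297/3674 - 57*I*sqrt(113)/985 ≈ -14.779 - 0.61515*I)
V = sqrt(-48176349/3674 - 57*I*sqrt(113)/985) (V = sqrt((-54297/3674 - 57*I*sqrt(113)/985) + 59*(-222)) = sqrt((-54297/3674 - 57*I*sqrt(113)/985) - 13098) = sqrt(-48176349/3674 - 57*I*sqrt(113)/985) ≈ 0.0027 - 114.51*I)
1/(-75784 + V) = 1/(-75784 + sqrt(-171729734018120850 - 757860706020*I*sqrt(113))/3618890)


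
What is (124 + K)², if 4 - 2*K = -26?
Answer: 19321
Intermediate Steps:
K = 15 (K = 2 - ½*(-26) = 2 + 13 = 15)
(124 + K)² = (124 + 15)² = 139² = 19321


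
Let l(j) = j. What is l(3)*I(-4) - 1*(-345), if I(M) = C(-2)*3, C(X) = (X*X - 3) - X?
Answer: 372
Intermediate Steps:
C(X) = -3 + X² - X (C(X) = (X² - 3) - X = (-3 + X²) - X = -3 + X² - X)
I(M) = 9 (I(M) = (-3 + (-2)² - 1*(-2))*3 = (-3 + 4 + 2)*3 = 3*3 = 9)
l(3)*I(-4) - 1*(-345) = 3*9 - 1*(-345) = 27 + 345 = 372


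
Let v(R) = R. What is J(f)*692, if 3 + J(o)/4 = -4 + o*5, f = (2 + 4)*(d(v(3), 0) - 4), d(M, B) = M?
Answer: -102416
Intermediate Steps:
f = -6 (f = (2 + 4)*(3 - 4) = 6*(-1) = -6)
J(o) = -28 + 20*o (J(o) = -12 + 4*(-4 + o*5) = -12 + 4*(-4 + 5*o) = -12 + (-16 + 20*o) = -28 + 20*o)
J(f)*692 = (-28 + 20*(-6))*692 = (-28 - 120)*692 = -148*692 = -102416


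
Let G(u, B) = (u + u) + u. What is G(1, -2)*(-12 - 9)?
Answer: -63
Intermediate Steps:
G(u, B) = 3*u (G(u, B) = 2*u + u = 3*u)
G(1, -2)*(-12 - 9) = (3*1)*(-12 - 9) = 3*(-21) = -63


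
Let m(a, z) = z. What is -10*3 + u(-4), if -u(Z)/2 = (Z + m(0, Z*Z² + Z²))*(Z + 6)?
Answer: 178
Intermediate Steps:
u(Z) = -2*(6 + Z)*(Z + Z² + Z³) (u(Z) = -2*(Z + (Z*Z² + Z²))*(Z + 6) = -2*(Z + (Z³ + Z²))*(6 + Z) = -2*(Z + (Z² + Z³))*(6 + Z) = -2*(Z + Z² + Z³)*(6 + Z) = -2*(6 + Z)*(Z + Z² + Z³))
-10*3 + u(-4) = -10*3 + 2*(-4)*(-6 - 1*(-4)³ - 7*(-4) - 7*(-4)²) = -30 + 2*(-4)*(-6 - 1*(-64) + 28 - 7*16) = -30 + 2*(-4)*(-6 + 64 + 28 - 112) = -30 + 2*(-4)*(-26) = -30 + 208 = 178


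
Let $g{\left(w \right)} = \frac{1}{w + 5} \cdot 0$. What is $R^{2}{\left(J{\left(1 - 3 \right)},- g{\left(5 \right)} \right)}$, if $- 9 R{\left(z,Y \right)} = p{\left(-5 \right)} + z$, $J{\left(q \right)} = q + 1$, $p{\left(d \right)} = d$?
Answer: $\frac{4}{9} \approx 0.44444$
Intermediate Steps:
$J{\left(q \right)} = 1 + q$
$g{\left(w \right)} = 0$ ($g{\left(w \right)} = \frac{1}{5 + w} 0 = 0$)
$R{\left(z,Y \right)} = \frac{5}{9} - \frac{z}{9}$ ($R{\left(z,Y \right)} = - \frac{-5 + z}{9} = \frac{5}{9} - \frac{z}{9}$)
$R^{2}{\left(J{\left(1 - 3 \right)},- g{\left(5 \right)} \right)} = \left(\frac{5}{9} - \frac{1 + \left(1 - 3\right)}{9}\right)^{2} = \left(\frac{5}{9} - \frac{1 - 2}{9}\right)^{2} = \left(\frac{5}{9} - - \frac{1}{9}\right)^{2} = \left(\frac{5}{9} + \frac{1}{9}\right)^{2} = \left(\frac{2}{3}\right)^{2} = \frac{4}{9}$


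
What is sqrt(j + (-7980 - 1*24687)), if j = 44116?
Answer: 107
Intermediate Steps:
sqrt(j + (-7980 - 1*24687)) = sqrt(44116 + (-7980 - 1*24687)) = sqrt(44116 + (-7980 - 24687)) = sqrt(44116 - 32667) = sqrt(11449) = 107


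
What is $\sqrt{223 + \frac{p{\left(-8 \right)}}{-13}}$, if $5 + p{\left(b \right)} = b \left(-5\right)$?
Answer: $\frac{4 \sqrt{2327}}{13} \approx 14.843$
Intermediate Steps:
$p{\left(b \right)} = -5 - 5 b$ ($p{\left(b \right)} = -5 + b \left(-5\right) = -5 - 5 b$)
$\sqrt{223 + \frac{p{\left(-8 \right)}}{-13}} = \sqrt{223 + \frac{-5 - -40}{-13}} = \sqrt{223 + \left(-5 + 40\right) \left(- \frac{1}{13}\right)} = \sqrt{223 + 35 \left(- \frac{1}{13}\right)} = \sqrt{223 - \frac{35}{13}} = \sqrt{\frac{2864}{13}} = \frac{4 \sqrt{2327}}{13}$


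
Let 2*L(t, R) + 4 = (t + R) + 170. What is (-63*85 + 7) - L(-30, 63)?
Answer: -10895/2 ≈ -5447.5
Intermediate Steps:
L(t, R) = 83 + R/2 + t/2 (L(t, R) = -2 + ((t + R) + 170)/2 = -2 + ((R + t) + 170)/2 = -2 + (170 + R + t)/2 = -2 + (85 + R/2 + t/2) = 83 + R/2 + t/2)
(-63*85 + 7) - L(-30, 63) = (-63*85 + 7) - (83 + (½)*63 + (½)*(-30)) = (-5355 + 7) - (83 + 63/2 - 15) = -5348 - 1*199/2 = -5348 - 199/2 = -10895/2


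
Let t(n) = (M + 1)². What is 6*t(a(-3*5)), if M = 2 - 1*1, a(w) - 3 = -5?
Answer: 24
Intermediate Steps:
a(w) = -2 (a(w) = 3 - 5 = -2)
M = 1 (M = 2 - 1 = 1)
t(n) = 4 (t(n) = (1 + 1)² = 2² = 4)
6*t(a(-3*5)) = 6*4 = 24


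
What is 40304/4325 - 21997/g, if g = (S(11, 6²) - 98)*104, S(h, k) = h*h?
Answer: 1270143/10345400 ≈ 0.12277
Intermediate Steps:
S(h, k) = h²
g = 2392 (g = (11² - 98)*104 = (121 - 98)*104 = 23*104 = 2392)
40304/4325 - 21997/g = 40304/4325 - 21997/2392 = 1270143/10345400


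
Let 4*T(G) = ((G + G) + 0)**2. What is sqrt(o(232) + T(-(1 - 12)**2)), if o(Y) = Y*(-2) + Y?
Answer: 3*sqrt(1601) ≈ 120.04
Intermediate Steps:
T(G) = G**2 (T(G) = ((G + G) + 0)**2/4 = (2*G + 0)**2/4 = (2*G)**2/4 = (4*G**2)/4 = G**2)
o(Y) = -Y (o(Y) = -2*Y + Y = -Y)
sqrt(o(232) + T(-(1 - 12)**2)) = sqrt(-1*232 + (-(1 - 12)**2)**2) = sqrt(-232 + (-1*(-11)**2)**2) = sqrt(-232 + (-1*121)**2) = sqrt(-232 + (-121)**2) = sqrt(-232 + 14641) = sqrt(14409) = 3*sqrt(1601)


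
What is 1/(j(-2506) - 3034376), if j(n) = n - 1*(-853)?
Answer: -1/3036029 ≈ -3.2938e-7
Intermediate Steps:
j(n) = 853 + n (j(n) = n + 853 = 853 + n)
1/(j(-2506) - 3034376) = 1/((853 - 2506) - 3034376) = 1/(-1653 - 3034376) = 1/(-3036029) = -1/3036029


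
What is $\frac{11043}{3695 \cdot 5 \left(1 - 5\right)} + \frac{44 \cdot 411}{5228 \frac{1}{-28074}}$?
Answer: $- \frac{9379591173801}{96587300} \approx -97110.0$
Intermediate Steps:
$\frac{11043}{3695 \cdot 5 \left(1 - 5\right)} + \frac{44 \cdot 411}{5228 \frac{1}{-28074}} = \frac{11043}{3695 \cdot 5 \left(1 - 5\right)} + \frac{18084}{5228 \left(- \frac{1}{28074}\right)} = \frac{11043}{3695 \cdot 5 \left(-4\right)} + \frac{18084}{- \frac{2614}{14037}} = \frac{11043}{3695 \left(-20\right)} + 18084 \left(- \frac{14037}{2614}\right) = \frac{11043}{-73900} - \frac{126922554}{1307} = 11043 \left(- \frac{1}{73900}\right) - \frac{126922554}{1307} = - \frac{11043}{73900} - \frac{126922554}{1307} = - \frac{9379591173801}{96587300}$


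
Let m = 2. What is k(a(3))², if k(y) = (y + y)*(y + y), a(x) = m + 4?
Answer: 20736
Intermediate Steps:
a(x) = 6 (a(x) = 2 + 4 = 6)
k(y) = 4*y² (k(y) = (2*y)*(2*y) = 4*y²)
k(a(3))² = (4*6²)² = (4*36)² = 144² = 20736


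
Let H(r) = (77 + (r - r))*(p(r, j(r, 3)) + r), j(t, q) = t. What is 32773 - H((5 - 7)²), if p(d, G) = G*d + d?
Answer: 30925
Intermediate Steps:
p(d, G) = d + G*d
H(r) = 77*r + 77*r*(1 + r) (H(r) = (77 + (r - r))*(r*(1 + r) + r) = (77 + 0)*(r + r*(1 + r)) = 77*(r + r*(1 + r)) = 77*r + 77*r*(1 + r))
32773 - H((5 - 7)²) = 32773 - 77*(5 - 7)²*(2 + (5 - 7)²) = 32773 - 77*(-2)²*(2 + (-2)²) = 32773 - 77*4*(2 + 4) = 32773 - 77*4*6 = 32773 - 1*1848 = 32773 - 1848 = 30925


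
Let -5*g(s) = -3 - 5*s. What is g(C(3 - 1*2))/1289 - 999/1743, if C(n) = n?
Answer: -2141537/3744545 ≈ -0.57191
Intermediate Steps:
g(s) = ⅗ + s (g(s) = -(-3 - 5*s)/5 = ⅗ + s)
g(C(3 - 1*2))/1289 - 999/1743 = (⅗ + (3 - 1*2))/1289 - 999/1743 = (⅗ + (3 - 2))*(1/1289) - 999*1/1743 = (⅗ + 1)*(1/1289) - 333/581 = (8/5)*(1/1289) - 333/581 = 8/6445 - 333/581 = -2141537/3744545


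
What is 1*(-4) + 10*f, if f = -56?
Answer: -564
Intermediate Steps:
1*(-4) + 10*f = 1*(-4) + 10*(-56) = -4 - 560 = -564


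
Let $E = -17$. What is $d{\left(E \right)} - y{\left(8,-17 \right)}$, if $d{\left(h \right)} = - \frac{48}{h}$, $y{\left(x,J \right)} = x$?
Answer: $- \frac{88}{17} \approx -5.1765$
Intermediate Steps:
$d{\left(E \right)} - y{\left(8,-17 \right)} = - \frac{48}{-17} - 8 = \left(-48\right) \left(- \frac{1}{17}\right) - 8 = \frac{48}{17} - 8 = - \frac{88}{17}$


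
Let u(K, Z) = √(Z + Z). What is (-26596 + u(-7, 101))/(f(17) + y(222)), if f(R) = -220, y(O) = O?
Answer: -13298 + √202/2 ≈ -13291.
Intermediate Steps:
u(K, Z) = √2*√Z (u(K, Z) = √(2*Z) = √2*√Z)
(-26596 + u(-7, 101))/(f(17) + y(222)) = (-26596 + √2*√101)/(-220 + 222) = (-26596 + √202)/2 = (-26596 + √202)*(½) = -13298 + √202/2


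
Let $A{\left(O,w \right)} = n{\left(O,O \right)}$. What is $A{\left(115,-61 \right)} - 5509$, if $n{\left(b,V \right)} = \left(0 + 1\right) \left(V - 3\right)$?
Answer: $-5397$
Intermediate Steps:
$n{\left(b,V \right)} = -3 + V$ ($n{\left(b,V \right)} = 1 \left(-3 + V\right) = -3 + V$)
$A{\left(O,w \right)} = -3 + O$
$A{\left(115,-61 \right)} - 5509 = \left(-3 + 115\right) - 5509 = 112 - 5509 = -5397$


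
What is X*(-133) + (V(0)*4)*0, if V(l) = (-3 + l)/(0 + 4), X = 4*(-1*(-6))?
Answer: -3192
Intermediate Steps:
X = 24 (X = 4*6 = 24)
V(l) = -3/4 + l/4 (V(l) = (-3 + l)/4 = (-3 + l)*(1/4) = -3/4 + l/4)
X*(-133) + (V(0)*4)*0 = 24*(-133) + ((-3/4 + (1/4)*0)*4)*0 = -3192 + ((-3/4 + 0)*4)*0 = -3192 - 3/4*4*0 = -3192 - 3*0 = -3192 + 0 = -3192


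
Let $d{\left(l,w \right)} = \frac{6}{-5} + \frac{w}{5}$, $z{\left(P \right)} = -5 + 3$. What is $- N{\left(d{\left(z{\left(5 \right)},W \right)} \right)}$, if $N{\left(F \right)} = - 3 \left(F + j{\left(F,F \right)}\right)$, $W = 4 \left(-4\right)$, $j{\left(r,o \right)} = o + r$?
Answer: $- \frac{198}{5} \approx -39.6$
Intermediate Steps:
$z{\left(P \right)} = -2$
$W = -16$
$d{\left(l,w \right)} = - \frac{6}{5} + \frac{w}{5}$ ($d{\left(l,w \right)} = 6 \left(- \frac{1}{5}\right) + w \frac{1}{5} = - \frac{6}{5} + \frac{w}{5}$)
$N{\left(F \right)} = - 9 F$ ($N{\left(F \right)} = - 3 \left(F + \left(F + F\right)\right) = - 3 \left(F + 2 F\right) = - 3 \cdot 3 F = - 9 F$)
$- N{\left(d{\left(z{\left(5 \right)},W \right)} \right)} = - \left(-9\right) \left(- \frac{6}{5} + \frac{1}{5} \left(-16\right)\right) = - \left(-9\right) \left(- \frac{6}{5} - \frac{16}{5}\right) = - \frac{\left(-9\right) \left(-22\right)}{5} = \left(-1\right) \frac{198}{5} = - \frac{198}{5}$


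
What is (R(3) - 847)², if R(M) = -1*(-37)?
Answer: 656100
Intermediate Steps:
R(M) = 37
(R(3) - 847)² = (37 - 847)² = (-810)² = 656100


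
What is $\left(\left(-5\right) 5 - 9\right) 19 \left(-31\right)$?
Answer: $20026$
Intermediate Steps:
$\left(\left(-5\right) 5 - 9\right) 19 \left(-31\right) = \left(-25 - 9\right) 19 \left(-31\right) = \left(-34\right) 19 \left(-31\right) = \left(-646\right) \left(-31\right) = 20026$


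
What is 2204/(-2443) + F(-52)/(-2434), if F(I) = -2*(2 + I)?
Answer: -2804418/2973131 ≈ -0.94325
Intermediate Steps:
F(I) = -4 - 2*I
2204/(-2443) + F(-52)/(-2434) = 2204/(-2443) + (-4 - 2*(-52))/(-2434) = 2204*(-1/2443) + (-4 + 104)*(-1/2434) = -2204/2443 + 100*(-1/2434) = -2204/2443 - 50/1217 = -2804418/2973131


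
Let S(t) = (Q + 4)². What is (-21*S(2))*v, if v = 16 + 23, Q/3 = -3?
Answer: -20475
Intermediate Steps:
Q = -9 (Q = 3*(-3) = -9)
S(t) = 25 (S(t) = (-9 + 4)² = (-5)² = 25)
v = 39
(-21*S(2))*v = -21*25*39 = -525*39 = -20475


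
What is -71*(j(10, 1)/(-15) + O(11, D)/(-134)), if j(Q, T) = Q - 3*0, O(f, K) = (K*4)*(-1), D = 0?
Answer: 142/3 ≈ 47.333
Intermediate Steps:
O(f, K) = -4*K (O(f, K) = (4*K)*(-1) = -4*K)
j(Q, T) = Q (j(Q, T) = Q + 0 = Q)
-71*(j(10, 1)/(-15) + O(11, D)/(-134)) = -71*(10/(-15) - 4*0/(-134)) = -71*(10*(-1/15) + 0*(-1/134)) = -71*(-⅔ + 0) = -71*(-⅔) = 142/3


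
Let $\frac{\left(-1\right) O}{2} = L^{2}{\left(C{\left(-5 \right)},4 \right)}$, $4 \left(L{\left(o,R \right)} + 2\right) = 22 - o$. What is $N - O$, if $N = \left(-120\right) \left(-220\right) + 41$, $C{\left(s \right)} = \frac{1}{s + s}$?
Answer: $\frac{21172681}{800} \approx 26466.0$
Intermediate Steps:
$C{\left(s \right)} = \frac{1}{2 s}$
$L{\left(o,R \right)} = \frac{7}{2} - \frac{o}{4}$ ($L{\left(o,R \right)} = -2 + \frac{22 - o}{4} = -2 - \left(- \frac{11}{2} + \frac{o}{4}\right) = \frac{7}{2} - \frac{o}{4}$)
$N = 26441$ ($N = 26400 + 41 = 26441$)
$O = - \frac{19881}{800}$ ($O = - 2 \left(\frac{7}{2} - \frac{\frac{1}{2} \frac{1}{-5}}{4}\right)^{2} = - 2 \left(\frac{7}{2} - \frac{\frac{1}{2} \left(- \frac{1}{5}\right)}{4}\right)^{2} = - 2 \left(\frac{7}{2} - - \frac{1}{40}\right)^{2} = - 2 \left(\frac{7}{2} + \frac{1}{40}\right)^{2} = - 2 \left(\frac{141}{40}\right)^{2} = \left(-2\right) \frac{19881}{1600} = - \frac{19881}{800} \approx -24.851$)
$N - O = 26441 - - \frac{19881}{800} = 26441 + \frac{19881}{800} = \frac{21172681}{800}$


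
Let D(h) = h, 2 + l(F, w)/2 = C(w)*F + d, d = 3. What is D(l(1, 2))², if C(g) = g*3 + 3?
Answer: 400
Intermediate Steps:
C(g) = 3 + 3*g (C(g) = 3*g + 3 = 3 + 3*g)
l(F, w) = 2 + 2*F*(3 + 3*w) (l(F, w) = -4 + 2*((3 + 3*w)*F + 3) = -4 + 2*(F*(3 + 3*w) + 3) = -4 + 2*(3 + F*(3 + 3*w)) = -4 + (6 + 2*F*(3 + 3*w)) = 2 + 2*F*(3 + 3*w))
D(l(1, 2))² = (2 + 6*1*(1 + 2))² = (2 + 6*1*3)² = (2 + 18)² = 20² = 400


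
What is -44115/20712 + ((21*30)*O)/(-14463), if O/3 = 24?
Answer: -58427095/11094728 ≈ -5.2662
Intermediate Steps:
O = 72 (O = 3*24 = 72)
-44115/20712 + ((21*30)*O)/(-14463) = -44115/20712 + ((21*30)*72)/(-14463) = -44115*1/20712 + (630*72)*(-1/14463) = -14705/6904 + 45360*(-1/14463) = -14705/6904 - 5040/1607 = -58427095/11094728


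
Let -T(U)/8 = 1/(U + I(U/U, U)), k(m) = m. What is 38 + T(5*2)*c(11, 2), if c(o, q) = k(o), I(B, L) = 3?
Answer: 406/13 ≈ 31.231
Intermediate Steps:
c(o, q) = o
T(U) = -8/(3 + U) (T(U) = -8/(U + 3) = -8/(3 + U))
38 + T(5*2)*c(11, 2) = 38 - 8/(3 + 5*2)*11 = 38 - 8/(3 + 10)*11 = 38 - 8/13*11 = 38 - 88/13 = 406/13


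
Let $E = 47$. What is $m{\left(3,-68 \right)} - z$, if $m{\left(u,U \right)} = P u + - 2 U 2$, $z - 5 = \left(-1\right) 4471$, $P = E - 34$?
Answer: $4777$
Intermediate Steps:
$P = 13$ ($P = 47 - 34 = 13$)
$z = -4466$ ($z = 5 - 4471 = -4466$)
$m{\left(u,U \right)} = - 4 U + 13 u$ ($m{\left(u,U \right)} = 13 u + - 2 U 2 = 13 u - 4 U = - 4 U + 13 u$)
$m{\left(3,-68 \right)} - z = \left(\left(-4\right) \left(-68\right) + 13 \cdot 3\right) - -4466 = \left(272 + 39\right) + 4466 = 311 + 4466 = 4777$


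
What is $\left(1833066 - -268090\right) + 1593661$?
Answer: $3694817$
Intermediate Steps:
$\left(1833066 - -268090\right) + 1593661 = \left(1833066 + 268090\right) + 1593661 = 2101156 + 1593661 = 3694817$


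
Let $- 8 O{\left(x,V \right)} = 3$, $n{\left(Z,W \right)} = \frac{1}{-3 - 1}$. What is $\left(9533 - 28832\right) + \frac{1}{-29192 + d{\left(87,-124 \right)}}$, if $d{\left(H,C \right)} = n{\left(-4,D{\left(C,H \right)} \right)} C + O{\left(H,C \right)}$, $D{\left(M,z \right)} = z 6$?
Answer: $- \frac{4502283017}{233291} \approx -19299.0$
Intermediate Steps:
$D{\left(M,z \right)} = 6 z$
$n{\left(Z,W \right)} = - \frac{1}{4}$ ($n{\left(Z,W \right)} = \frac{1}{-4} = - \frac{1}{4}$)
$O{\left(x,V \right)} = - \frac{3}{8}$ ($O{\left(x,V \right)} = \left(- \frac{1}{8}\right) 3 = - \frac{3}{8}$)
$d{\left(H,C \right)} = - \frac{3}{8} - \frac{C}{4}$ ($d{\left(H,C \right)} = - \frac{C}{4} - \frac{3}{8} = - \frac{3}{8} - \frac{C}{4}$)
$\left(9533 - 28832\right) + \frac{1}{-29192 + d{\left(87,-124 \right)}} = \left(9533 - 28832\right) + \frac{1}{-29192 - - \frac{245}{8}} = -19299 + \frac{1}{-29192 + \left(- \frac{3}{8} + 31\right)} = -19299 + \frac{1}{-29192 + \frac{245}{8}} = -19299 + \frac{1}{- \frac{233291}{8}} = -19299 - \frac{8}{233291} = - \frac{4502283017}{233291}$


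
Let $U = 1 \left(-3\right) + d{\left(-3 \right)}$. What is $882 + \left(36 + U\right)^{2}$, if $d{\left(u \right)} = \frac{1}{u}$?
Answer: $\frac{17542}{9} \approx 1949.1$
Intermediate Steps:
$U = - \frac{10}{3}$ ($U = 1 \left(-3\right) + \frac{1}{-3} = -3 - \frac{1}{3} = - \frac{10}{3} \approx -3.3333$)
$882 + \left(36 + U\right)^{2} = 882 + \left(36 - \frac{10}{3}\right)^{2} = 882 + \left(\frac{98}{3}\right)^{2} = 882 + \frac{9604}{9} = \frac{17542}{9}$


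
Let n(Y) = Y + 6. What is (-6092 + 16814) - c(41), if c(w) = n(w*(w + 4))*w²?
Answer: -3100809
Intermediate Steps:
n(Y) = 6 + Y
c(w) = w²*(6 + w*(4 + w)) (c(w) = (6 + w*(w + 4))*w² = (6 + w*(4 + w))*w² = w²*(6 + w*(4 + w)))
(-6092 + 16814) - c(41) = (-6092 + 16814) - 41²*(6 + 41*(4 + 41)) = 10722 - 1681*(6 + 41*45) = 10722 - 1681*(6 + 1845) = 10722 - 1681*1851 = 10722 - 1*3111531 = 10722 - 3111531 = -3100809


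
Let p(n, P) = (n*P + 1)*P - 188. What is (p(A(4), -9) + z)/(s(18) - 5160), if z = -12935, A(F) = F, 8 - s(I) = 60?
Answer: 3202/1303 ≈ 2.4574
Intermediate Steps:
s(I) = -52 (s(I) = 8 - 1*60 = 8 - 60 = -52)
p(n, P) = -188 + P*(1 + P*n) (p(n, P) = (P*n + 1)*P - 188 = (1 + P*n)*P - 188 = P*(1 + P*n) - 188 = -188 + P*(1 + P*n))
(p(A(4), -9) + z)/(s(18) - 5160) = ((-188 - 9 + 4*(-9)²) - 12935)/(-52 - 5160) = ((-188 - 9 + 4*81) - 12935)/(-5212) = ((-188 - 9 + 324) - 12935)*(-1/5212) = (127 - 12935)*(-1/5212) = -12808*(-1/5212) = 3202/1303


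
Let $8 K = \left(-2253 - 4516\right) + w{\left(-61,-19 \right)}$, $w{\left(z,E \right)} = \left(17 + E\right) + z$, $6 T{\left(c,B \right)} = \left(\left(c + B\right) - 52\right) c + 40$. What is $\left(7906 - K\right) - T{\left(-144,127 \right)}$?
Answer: $\frac{21292}{3} \approx 7097.3$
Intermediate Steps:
$T{\left(c,B \right)} = \frac{20}{3} + \frac{c \left(-52 + B + c\right)}{6}$ ($T{\left(c,B \right)} = \frac{\left(\left(c + B\right) - 52\right) c + 40}{6} = \frac{\left(\left(B + c\right) - 52\right) c + 40}{6} = \frac{\left(-52 + B + c\right) c + 40}{6} = \frac{c \left(-52 + B + c\right) + 40}{6} = \frac{40 + c \left(-52 + B + c\right)}{6} = \frac{20}{3} + \frac{c \left(-52 + B + c\right)}{6}$)
$w{\left(z,E \right)} = 17 + E + z$
$K = -854$ ($K = \frac{\left(-2253 - 4516\right) - 63}{8} = \frac{-6769 - 63}{8} = \frac{1}{8} \left(-6832\right) = -854$)
$\left(7906 - K\right) - T{\left(-144,127 \right)} = \left(7906 - -854\right) - \left(\frac{20}{3} - -1248 + \frac{\left(-144\right)^{2}}{6} + \frac{1}{6} \cdot 127 \left(-144\right)\right) = \left(7906 + 854\right) - \left(\frac{20}{3} + 1248 + \frac{1}{6} \cdot 20736 - 3048\right) = 8760 - \left(\frac{20}{3} + 1248 + 3456 - 3048\right) = 8760 - \frac{4988}{3} = \frac{21292}{3}$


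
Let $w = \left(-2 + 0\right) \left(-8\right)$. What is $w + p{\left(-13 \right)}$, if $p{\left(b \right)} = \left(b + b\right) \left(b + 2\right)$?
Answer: $302$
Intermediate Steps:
$p{\left(b \right)} = 2 b \left(2 + b\right)$
$w = 16$ ($w = \left(-2\right) \left(-8\right) = 16$)
$w + p{\left(-13 \right)} = 16 + 2 \left(-13\right) \left(2 - 13\right) = 16 + 2 \left(-13\right) \left(-11\right) = 16 + 286 = 302$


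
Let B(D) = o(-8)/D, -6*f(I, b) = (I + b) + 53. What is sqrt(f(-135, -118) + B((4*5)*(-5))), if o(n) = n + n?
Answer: 4*sqrt(471)/15 ≈ 5.7873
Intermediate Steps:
o(n) = 2*n
f(I, b) = -53/6 - I/6 - b/6 (f(I, b) = -((I + b) + 53)/6 = -(53 + I + b)/6 = -53/6 - I/6 - b/6)
B(D) = -16/D (B(D) = (2*(-8))/D = -16/D)
sqrt(f(-135, -118) + B((4*5)*(-5))) = sqrt((-53/6 - 1/6*(-135) - 1/6*(-118)) - 16/((4*5)*(-5))) = sqrt((-53/6 + 45/2 + 59/3) - 16/(20*(-5))) = sqrt(100/3 - 16/(-100)) = sqrt(100/3 - 16*(-1/100)) = sqrt(100/3 + 4/25) = sqrt(2512/75) = 4*sqrt(471)/15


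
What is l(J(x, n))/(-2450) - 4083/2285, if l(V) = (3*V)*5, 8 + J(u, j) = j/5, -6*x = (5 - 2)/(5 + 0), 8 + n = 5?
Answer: -1941717/1119650 ≈ -1.7342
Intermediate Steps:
n = -3 (n = -8 + 5 = -3)
x = -⅒ (x = -(5 - 2)/(6*(5 + 0)) = -1/(2*5) = -⅙*⅗ = -⅒ ≈ -0.10000)
J(u, j) = -8 + j/5
l(V) = 15*V
l(J(x, n))/(-2450) - 4083/2285 = (15*(-8 + (⅕)*(-3)))/(-2450) - 4083/2285 = (15*(-8 - ⅗))*(-1/2450) - 4083*1/2285 = (15*(-43/5))*(-1/2450) - 4083/2285 = -129*(-1/2450) - 4083/2285 = 129/2450 - 4083/2285 = -1941717/1119650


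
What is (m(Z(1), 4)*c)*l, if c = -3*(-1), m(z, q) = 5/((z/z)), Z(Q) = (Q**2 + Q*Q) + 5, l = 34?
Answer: 510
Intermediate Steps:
Z(Q) = 5 + 2*Q**2 (Z(Q) = (Q**2 + Q**2) + 5 = 2*Q**2 + 5 = 5 + 2*Q**2)
m(z, q) = 5 (m(z, q) = 5/1 = 5*1 = 5)
c = 3
(m(Z(1), 4)*c)*l = (5*3)*34 = 15*34 = 510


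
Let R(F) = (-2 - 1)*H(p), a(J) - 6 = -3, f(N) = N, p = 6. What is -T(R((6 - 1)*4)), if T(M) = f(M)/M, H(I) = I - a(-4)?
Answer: -1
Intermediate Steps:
a(J) = 3 (a(J) = 6 - 3 = 3)
H(I) = -3 + I (H(I) = I - 1*3 = I - 3 = -3 + I)
R(F) = -9 (R(F) = (-2 - 1)*(-3 + 6) = -3*3 = -9)
T(M) = 1 (T(M) = M/M = 1)
-T(R((6 - 1)*4)) = -1*1 = -1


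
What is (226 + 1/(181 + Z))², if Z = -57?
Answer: 785400625/15376 ≈ 51080.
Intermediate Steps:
(226 + 1/(181 + Z))² = (226 + 1/(181 - 57))² = (226 + 1/124)² = (28025/124)² = 785400625/15376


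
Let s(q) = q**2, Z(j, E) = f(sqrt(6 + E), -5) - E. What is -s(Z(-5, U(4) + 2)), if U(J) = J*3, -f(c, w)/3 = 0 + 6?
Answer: -1024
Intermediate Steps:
f(c, w) = -18 (f(c, w) = -3*(0 + 6) = -3*6 = -18)
U(J) = 3*J
Z(j, E) = -18 - E
-s(Z(-5, U(4) + 2)) = -(-18 - (3*4 + 2))**2 = -(-18 - (12 + 2))**2 = -(-18 - 1*14)**2 = -(-18 - 14)**2 = -1*(-32)**2 = -1*1024 = -1024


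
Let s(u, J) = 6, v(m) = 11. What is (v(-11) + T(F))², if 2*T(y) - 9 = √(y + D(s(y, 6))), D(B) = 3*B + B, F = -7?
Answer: (31 + √17)²/4 ≈ 308.41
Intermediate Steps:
D(B) = 4*B
T(y) = 9/2 + √(24 + y)/2 (T(y) = 9/2 + √(y + 4*6)/2 = 9/2 + √(y + 24)/2 = 9/2 + √(24 + y)/2)
(v(-11) + T(F))² = (11 + (9/2 + √(24 - 7)/2))² = (11 + (9/2 + √17/2))² = (31/2 + √17/2)²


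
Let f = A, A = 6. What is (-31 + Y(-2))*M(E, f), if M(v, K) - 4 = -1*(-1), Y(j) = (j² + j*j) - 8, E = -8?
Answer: -155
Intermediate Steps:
Y(j) = -8 + 2*j² (Y(j) = (j² + j²) - 8 = 2*j² - 8 = -8 + 2*j²)
f = 6
M(v, K) = 5 (M(v, K) = 4 - 1*(-1) = 4 + 1 = 5)
(-31 + Y(-2))*M(E, f) = (-31 + (-8 + 2*(-2)²))*5 = (-31 + (-8 + 2*4))*5 = (-31 + (-8 + 8))*5 = (-31 + 0)*5 = -31*5 = -155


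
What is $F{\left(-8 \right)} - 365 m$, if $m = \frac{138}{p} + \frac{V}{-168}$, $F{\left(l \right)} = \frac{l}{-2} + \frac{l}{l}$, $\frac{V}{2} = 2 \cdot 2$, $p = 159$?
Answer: $- \frac{327680}{1113} \approx -294.41$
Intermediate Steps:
$V = 8$ ($V = 2 \cdot 2 \cdot 2 = 2 \cdot 4 = 8$)
$F{\left(l \right)} = 1 - \frac{l}{2}$ ($F{\left(l \right)} = l \left(- \frac{1}{2}\right) + 1 = - \frac{l}{2} + 1 = 1 - \frac{l}{2}$)
$m = \frac{913}{1113}$ ($m = \frac{138}{159} + \frac{8}{-168} = 138 \cdot \frac{1}{159} + 8 \left(- \frac{1}{168}\right) = \frac{46}{53} - \frac{1}{21} = \frac{913}{1113} \approx 0.82031$)
$F{\left(-8 \right)} - 365 m = \left(1 - -4\right) - \frac{333245}{1113} = \left(1 + 4\right) - \frac{333245}{1113} = 5 - \frac{333245}{1113} = - \frac{327680}{1113}$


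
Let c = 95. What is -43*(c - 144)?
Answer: 2107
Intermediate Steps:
-43*(c - 144) = -43*(95 - 144) = -43*(-49) = 2107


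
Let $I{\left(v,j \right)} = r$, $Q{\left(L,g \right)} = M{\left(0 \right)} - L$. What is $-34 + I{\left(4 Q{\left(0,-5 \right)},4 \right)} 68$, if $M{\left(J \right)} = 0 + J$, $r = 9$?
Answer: $578$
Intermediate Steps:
$M{\left(J \right)} = J$
$Q{\left(L,g \right)} = - L$ ($Q{\left(L,g \right)} = 0 - L = - L$)
$I{\left(v,j \right)} = 9$
$-34 + I{\left(4 Q{\left(0,-5 \right)},4 \right)} 68 = -34 + 9 \cdot 68 = -34 + 612 = 578$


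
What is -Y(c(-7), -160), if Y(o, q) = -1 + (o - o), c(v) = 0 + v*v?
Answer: 1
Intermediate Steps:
c(v) = v**2 (c(v) = 0 + v**2 = v**2)
Y(o, q) = -1 (Y(o, q) = -1 + 0 = -1)
-Y(c(-7), -160) = -1*(-1) = 1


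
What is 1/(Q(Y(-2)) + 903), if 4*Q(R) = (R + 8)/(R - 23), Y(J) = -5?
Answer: 112/101133 ≈ 0.0011075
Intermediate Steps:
Q(R) = (8 + R)/(4*(-23 + R)) (Q(R) = ((R + 8)/(R - 23))/4 = ((8 + R)/(-23 + R))/4 = (8 + R)/(4*(-23 + R)))
1/(Q(Y(-2)) + 903) = 1/((8 - 5)/(4*(-23 - 5)) + 903) = 1/((¼)*3/(-28) + 903) = 1/((¼)*(-1/28)*3 + 903) = 1/(-3/112 + 903) = 1/(101133/112) = 112/101133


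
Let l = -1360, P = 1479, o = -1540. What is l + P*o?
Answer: -2279020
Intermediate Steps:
l + P*o = -1360 + 1479*(-1540) = -1360 - 2277660 = -2279020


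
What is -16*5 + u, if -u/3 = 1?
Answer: -83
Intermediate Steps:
u = -3 (u = -3*1 = -3)
-16*5 + u = -16*5 - 3 = -8*10 - 3 = -80 - 3 = -83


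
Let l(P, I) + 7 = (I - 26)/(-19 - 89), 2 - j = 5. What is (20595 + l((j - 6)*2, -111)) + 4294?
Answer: 2687393/108 ≈ 24883.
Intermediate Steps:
j = -3 (j = 2 - 1*5 = 2 - 5 = -3)
l(P, I) = -365/54 - I/108 (l(P, I) = -7 + (I - 26)/(-19 - 89) = -7 + (-26 + I)/(-108) = -7 + (-26 + I)*(-1/108) = -7 + (13/54 - I/108) = -365/54 - I/108)
(20595 + l((j - 6)*2, -111)) + 4294 = (20595 + (-365/54 - 1/108*(-111))) + 4294 = (20595 + (-365/54 + 37/36)) + 4294 = (20595 - 619/108) + 4294 = 2223641/108 + 4294 = 2687393/108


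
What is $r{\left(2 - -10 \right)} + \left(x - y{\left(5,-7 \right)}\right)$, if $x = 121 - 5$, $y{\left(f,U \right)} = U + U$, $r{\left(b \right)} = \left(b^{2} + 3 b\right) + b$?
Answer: $322$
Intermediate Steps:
$r{\left(b \right)} = b^{2} + 4 b$
$y{\left(f,U \right)} = 2 U$
$x = 116$ ($x = 121 - 5 = 116$)
$r{\left(2 - -10 \right)} + \left(x - y{\left(5,-7 \right)}\right) = \left(2 - -10\right) \left(4 + \left(2 - -10\right)\right) + \left(116 - 2 \left(-7\right)\right) = \left(2 + 10\right) \left(4 + \left(2 + 10\right)\right) + \left(116 - -14\right) = 12 \left(4 + 12\right) + \left(116 + 14\right) = 12 \cdot 16 + 130 = 192 + 130 = 322$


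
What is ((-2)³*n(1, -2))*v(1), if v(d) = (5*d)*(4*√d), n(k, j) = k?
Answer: -160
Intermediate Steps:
v(d) = 20*d^(3/2)
((-2)³*n(1, -2))*v(1) = ((-2)³*1)*(20*1^(3/2)) = (-8*1)*(20*1) = -8*20 = -160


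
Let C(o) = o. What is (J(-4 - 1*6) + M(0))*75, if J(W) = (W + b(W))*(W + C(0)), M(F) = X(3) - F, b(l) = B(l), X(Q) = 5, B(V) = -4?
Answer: 10875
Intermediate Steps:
b(l) = -4
M(F) = 5 - F
J(W) = W*(-4 + W) (J(W) = (W - 4)*(W + 0) = (-4 + W)*W = W*(-4 + W))
(J(-4 - 1*6) + M(0))*75 = ((-4 - 1*6)*(-4 + (-4 - 1*6)) + (5 - 1*0))*75 = ((-4 - 6)*(-4 + (-4 - 6)) + (5 + 0))*75 = (-10*(-4 - 10) + 5)*75 = (-10*(-14) + 5)*75 = (140 + 5)*75 = 145*75 = 10875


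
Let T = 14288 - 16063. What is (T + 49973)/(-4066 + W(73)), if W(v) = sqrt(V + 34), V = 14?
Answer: -48993267/4133077 - 48198*sqrt(3)/4133077 ≈ -11.874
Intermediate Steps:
W(v) = 4*sqrt(3) (W(v) = sqrt(14 + 34) = sqrt(48) = 4*sqrt(3))
T = -1775
(T + 49973)/(-4066 + W(73)) = (-1775 + 49973)/(-4066 + 4*sqrt(3)) = 48198/(-4066 + 4*sqrt(3))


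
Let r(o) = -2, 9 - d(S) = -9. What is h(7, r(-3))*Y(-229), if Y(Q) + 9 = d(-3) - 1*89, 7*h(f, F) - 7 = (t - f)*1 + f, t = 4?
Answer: -880/7 ≈ -125.71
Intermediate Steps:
d(S) = 18 (d(S) = 9 - 1*(-9) = 9 + 9 = 18)
h(f, F) = 11/7 (h(f, F) = 1 + ((4 - f)*1 + f)/7 = 1 + ((4 - f) + f)/7 = 1 + (⅐)*4 = 1 + 4/7 = 11/7)
Y(Q) = -80 (Y(Q) = -9 + (18 - 1*89) = -9 + (18 - 89) = -9 - 71 = -80)
h(7, r(-3))*Y(-229) = (11/7)*(-80) = -880/7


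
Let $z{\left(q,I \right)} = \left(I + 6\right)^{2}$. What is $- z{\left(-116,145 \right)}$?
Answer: $-22801$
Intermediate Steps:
$z{\left(q,I \right)} = \left(6 + I\right)^{2}$
$- z{\left(-116,145 \right)} = - \left(6 + 145\right)^{2} = - 151^{2} = \left(-1\right) 22801 = -22801$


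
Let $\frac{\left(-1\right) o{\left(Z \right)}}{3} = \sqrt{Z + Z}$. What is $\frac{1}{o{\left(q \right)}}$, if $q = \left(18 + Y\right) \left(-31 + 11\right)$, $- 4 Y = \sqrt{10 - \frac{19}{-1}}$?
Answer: $\frac{i \sqrt{10}}{30 \sqrt{72 - \sqrt{29}}} \approx 0.012915 i$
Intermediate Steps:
$Y = - \frac{\sqrt{29}}{4}$ ($Y = - \frac{\sqrt{10 - \frac{19}{-1}}}{4} = - \frac{\sqrt{10 - -19}}{4} = - \frac{\sqrt{10 + 19}}{4} = - \frac{\sqrt{29}}{4} \approx -1.3463$)
$q = -360 + 5 \sqrt{29}$ ($q = \left(18 - \frac{\sqrt{29}}{4}\right) \left(-31 + 11\right) = \left(18 - \frac{\sqrt{29}}{4}\right) \left(-20\right) = -360 + 5 \sqrt{29} \approx -333.07$)
$o{\left(Z \right)} = - 3 \sqrt{2} \sqrt{Z}$ ($o{\left(Z \right)} = - 3 \sqrt{Z + Z} = - 3 \sqrt{2 Z} = - 3 \sqrt{2} \sqrt{Z}$)
$\frac{1}{o{\left(q \right)}} = \frac{1}{\left(-3\right) \sqrt{2} \sqrt{-360 + 5 \sqrt{29}}} = - \frac{\sqrt{2}}{6 \sqrt{-360 + 5 \sqrt{29}}}$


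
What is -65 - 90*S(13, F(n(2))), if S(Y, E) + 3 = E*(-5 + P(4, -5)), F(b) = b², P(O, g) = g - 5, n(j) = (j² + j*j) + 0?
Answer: 86605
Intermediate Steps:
n(j) = 2*j² (n(j) = (j² + j²) + 0 = 2*j² + 0 = 2*j²)
P(O, g) = -5 + g
S(Y, E) = -3 - 15*E (S(Y, E) = -3 + E*(-5 + (-5 - 5)) = -3 + E*(-5 - 10) = -3 + E*(-15) = -3 - 15*E)
-65 - 90*S(13, F(n(2))) = -65 - 90*(-3 - 15*(2*2²)²) = -65 - 90*(-3 - 15*(2*4)²) = -65 - 90*(-3 - 15*8²) = -65 - 90*(-3 - 15*64) = -65 - 90*(-3 - 960) = -65 - 90*(-963) = -65 + 86670 = 86605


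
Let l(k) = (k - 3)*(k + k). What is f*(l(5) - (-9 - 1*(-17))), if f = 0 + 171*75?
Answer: 153900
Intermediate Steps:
l(k) = 2*k*(-3 + k) (l(k) = (-3 + k)*(2*k) = 2*k*(-3 + k))
f = 12825 (f = 0 + 12825 = 12825)
f*(l(5) - (-9 - 1*(-17))) = 12825*(2*5*(-3 + 5) - (-9 - 1*(-17))) = 12825*(2*5*2 - (-9 + 17)) = 12825*(20 - 1*8) = 12825*(20 - 8) = 12825*12 = 153900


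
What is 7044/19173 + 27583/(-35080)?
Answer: -93915113/224196280 ≈ -0.41890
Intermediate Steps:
7044/19173 + 27583/(-35080) = 7044*(1/19173) + 27583*(-1/35080) = 2348/6391 - 27583/35080 = -93915113/224196280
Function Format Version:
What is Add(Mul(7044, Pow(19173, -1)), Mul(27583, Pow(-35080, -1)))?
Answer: Rational(-93915113, 224196280) ≈ -0.41890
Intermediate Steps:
Add(Mul(7044, Pow(19173, -1)), Mul(27583, Pow(-35080, -1))) = Add(Mul(7044, Rational(1, 19173)), Mul(27583, Rational(-1, 35080))) = Add(Rational(2348, 6391), Rational(-27583, 35080)) = Rational(-93915113, 224196280)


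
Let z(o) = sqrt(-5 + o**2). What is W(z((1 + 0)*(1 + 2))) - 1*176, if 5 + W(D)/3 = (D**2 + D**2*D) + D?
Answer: -149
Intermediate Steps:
W(D) = -15 + 3*D + 3*D**2 + 3*D**3 (W(D) = -15 + 3*((D**2 + D**2*D) + D) = -15 + 3*((D**2 + D**3) + D) = -15 + 3*(D + D**2 + D**3) = -15 + (3*D + 3*D**2 + 3*D**3) = -15 + 3*D + 3*D**2 + 3*D**3)
W(z((1 + 0)*(1 + 2))) - 1*176 = (-15 + 3*sqrt(-5 + ((1 + 0)*(1 + 2))**2) + 3*(sqrt(-5 + ((1 + 0)*(1 + 2))**2))**2 + 3*(sqrt(-5 + ((1 + 0)*(1 + 2))**2))**3) - 1*176 = (-15 + 3*sqrt(-5 + (1*3)**2) + 3*(sqrt(-5 + (1*3)**2))**2 + 3*(sqrt(-5 + (1*3)**2))**3) - 176 = (-15 + 3*sqrt(-5 + 3**2) + 3*(sqrt(-5 + 3**2))**2 + 3*(sqrt(-5 + 3**2))**3) - 176 = (-15 + 3*sqrt(-5 + 9) + 3*(sqrt(-5 + 9))**2 + 3*(sqrt(-5 + 9))**3) - 176 = (-15 + 3*sqrt(4) + 3*(sqrt(4))**2 + 3*(sqrt(4))**3) - 176 = (-15 + 3*2 + 3*2**2 + 3*2**3) - 176 = (-15 + 6 + 3*4 + 3*8) - 176 = (-15 + 6 + 12 + 24) - 176 = 27 - 176 = -149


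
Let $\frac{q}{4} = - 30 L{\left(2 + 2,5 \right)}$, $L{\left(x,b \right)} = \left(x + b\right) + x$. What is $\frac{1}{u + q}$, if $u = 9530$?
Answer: $\frac{1}{7970} \approx 0.00012547$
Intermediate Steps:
$L{\left(x,b \right)} = b + 2 x$ ($L{\left(x,b \right)} = \left(b + x\right) + x = b + 2 x$)
$q = -1560$ ($q = 4 \left(- 30 \left(5 + 2 \left(2 + 2\right)\right)\right) = 4 \left(- 30 \left(5 + 2 \cdot 4\right)\right) = 4 \left(- 30 \left(5 + 8\right)\right) = 4 \left(\left(-30\right) 13\right) = 4 \left(-390\right) = -1560$)
$\frac{1}{u + q} = \frac{1}{9530 - 1560} = \frac{1}{7970}$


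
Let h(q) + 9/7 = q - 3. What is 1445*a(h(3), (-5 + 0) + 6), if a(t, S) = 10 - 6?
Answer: 5780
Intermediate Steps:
h(q) = -30/7 + q (h(q) = -9/7 + (q - 3) = -9/7 + (-3 + q) = -30/7 + q)
a(t, S) = 4
1445*a(h(3), (-5 + 0) + 6) = 1445*4 = 5780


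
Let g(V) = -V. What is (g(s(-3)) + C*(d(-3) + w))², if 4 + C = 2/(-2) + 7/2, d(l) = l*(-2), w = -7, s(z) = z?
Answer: 81/4 ≈ 20.250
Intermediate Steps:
d(l) = -2*l
C = -3/2 (C = -4 + (2/(-2) + 7/2) = -4 + (2*(-½) + 7*(½)) = -4 + (-1 + 7/2) = -4 + 5/2 = -3/2 ≈ -1.5000)
(g(s(-3)) + C*(d(-3) + w))² = (-1*(-3) - 3*(-2*(-3) - 7)/2)² = (3 - 3*(6 - 7)/2)² = (3 - 3/2*(-1))² = (3 + 3/2)² = (9/2)² = 81/4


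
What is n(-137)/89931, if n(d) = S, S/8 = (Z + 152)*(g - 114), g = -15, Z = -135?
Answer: -5848/29977 ≈ -0.19508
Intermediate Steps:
S = -17544 (S = 8*((-135 + 152)*(-15 - 114)) = 8*(17*(-129)) = 8*(-2193) = -17544)
n(d) = -17544
n(-137)/89931 = -17544/89931 = -17544*1/89931 = -5848/29977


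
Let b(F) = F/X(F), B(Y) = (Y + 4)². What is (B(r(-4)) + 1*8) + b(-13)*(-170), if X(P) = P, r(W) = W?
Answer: -162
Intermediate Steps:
B(Y) = (4 + Y)²
b(F) = 1 (b(F) = F/F = 1)
(B(r(-4)) + 1*8) + b(-13)*(-170) = ((4 - 4)² + 1*8) + 1*(-170) = (0² + 8) - 170 = (0 + 8) - 170 = 8 - 170 = -162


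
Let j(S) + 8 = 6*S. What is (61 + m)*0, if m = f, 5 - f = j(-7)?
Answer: 0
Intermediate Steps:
j(S) = -8 + 6*S
f = 55 (f = 5 - (-8 + 6*(-7)) = 5 - (-8 - 42) = 5 - 1*(-50) = 5 + 50 = 55)
m = 55
(61 + m)*0 = (61 + 55)*0 = 116*0 = 0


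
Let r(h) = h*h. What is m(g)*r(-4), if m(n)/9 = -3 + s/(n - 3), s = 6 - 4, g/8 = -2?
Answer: -8496/19 ≈ -447.16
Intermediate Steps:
g = -16 (g = 8*(-2) = -16)
s = 2
m(n) = -27 + 18/(-3 + n) (m(n) = 9*(-3 + 2/(n - 3)) = 9*(-3 + 2/(-3 + n)) = -27 + 18/(-3 + n))
r(h) = h²
m(g)*r(-4) = (9*(11 - 3*(-16))/(-3 - 16))*(-4)² = (9*(11 + 48)/(-19))*16 = (9*(-1/19)*59)*16 = -531/19*16 = -8496/19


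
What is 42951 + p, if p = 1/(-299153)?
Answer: 12848920502/299153 ≈ 42951.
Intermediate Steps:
p = -1/299153 ≈ -3.3428e-6
42951 + p = 42951 - 1/299153 = 12848920502/299153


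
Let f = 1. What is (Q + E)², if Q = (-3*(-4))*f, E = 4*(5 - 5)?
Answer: 144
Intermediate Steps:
E = 0 (E = 4*0 = 0)
Q = 12 (Q = -3*(-4)*1 = 12*1 = 12)
(Q + E)² = (12 + 0)² = 12² = 144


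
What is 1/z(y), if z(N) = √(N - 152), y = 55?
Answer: -I*√97/97 ≈ -0.10153*I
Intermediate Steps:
z(N) = √(-152 + N)
1/z(y) = 1/(√(-152 + 55)) = 1/(√(-97)) = 1/(I*√97) = -I*√97/97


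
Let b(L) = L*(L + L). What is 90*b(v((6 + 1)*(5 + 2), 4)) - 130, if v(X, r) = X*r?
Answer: 6914750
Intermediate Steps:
b(L) = 2*L² (b(L) = L*(2*L) = 2*L²)
90*b(v((6 + 1)*(5 + 2), 4)) - 130 = 90*(2*(((6 + 1)*(5 + 2))*4)²) - 130 = 90*(2*((7*7)*4)²) - 130 = 90*(2*(49*4)²) - 130 = 90*(2*196²) - 130 = 90*(2*38416) - 130 = 90*76832 - 130 = 6914880 - 130 = 6914750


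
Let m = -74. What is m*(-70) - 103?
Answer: 5077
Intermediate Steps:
m*(-70) - 103 = -74*(-70) - 103 = 5180 - 103 = 5077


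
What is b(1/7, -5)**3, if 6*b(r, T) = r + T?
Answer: -4913/9261 ≈ -0.53050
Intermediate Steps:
b(r, T) = T/6 + r/6 (b(r, T) = (r + T)/6 = (T + r)/6 = T/6 + r/6)
b(1/7, -5)**3 = ((1/6)*(-5) + (1/7)/6)**3 = (-5/6 + (1*(1/7))/6)**3 = (-5/6 + (1/6)*(1/7))**3 = (-5/6 + 1/42)**3 = (-17/21)**3 = -4913/9261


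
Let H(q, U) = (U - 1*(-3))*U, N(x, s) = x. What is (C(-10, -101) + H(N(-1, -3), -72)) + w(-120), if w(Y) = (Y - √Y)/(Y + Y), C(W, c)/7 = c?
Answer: 8523/2 + I*√30/120 ≈ 4261.5 + 0.045644*I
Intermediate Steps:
C(W, c) = 7*c
w(Y) = (Y - √Y)/(2*Y) (w(Y) = (Y - √Y)/((2*Y)) = (Y - √Y)*(1/(2*Y)) = (Y - √Y)/(2*Y))
H(q, U) = U*(3 + U) (H(q, U) = (U + 3)*U = (3 + U)*U = U*(3 + U))
(C(-10, -101) + H(N(-1, -3), -72)) + w(-120) = (7*(-101) - 72*(3 - 72)) + (½ - (-1)*I*√30/120) = (-707 - 72*(-69)) + (½ - (-1)*I*√30/120) = (-707 + 4968) + (½ + I*√30/120) = 4261 + (½ + I*√30/120) = 8523/2 + I*√30/120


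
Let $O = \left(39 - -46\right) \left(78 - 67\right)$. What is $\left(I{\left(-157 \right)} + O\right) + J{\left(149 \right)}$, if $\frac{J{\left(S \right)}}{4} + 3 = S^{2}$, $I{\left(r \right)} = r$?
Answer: $89570$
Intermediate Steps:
$J{\left(S \right)} = -12 + 4 S^{2}$
$O = 935$ ($O = \left(39 + 46\right) 11 = 85 \cdot 11 = 935$)
$\left(I{\left(-157 \right)} + O\right) + J{\left(149 \right)} = \left(-157 + 935\right) - \left(12 - 4 \cdot 149^{2}\right) = 778 + \left(-12 + 4 \cdot 22201\right) = 778 + \left(-12 + 88804\right) = 778 + 88792 = 89570$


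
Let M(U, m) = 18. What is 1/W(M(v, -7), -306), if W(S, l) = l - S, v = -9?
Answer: -1/324 ≈ -0.0030864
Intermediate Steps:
1/W(M(v, -7), -306) = 1/(-306 - 1*18) = 1/(-306 - 18) = 1/(-324) = -1/324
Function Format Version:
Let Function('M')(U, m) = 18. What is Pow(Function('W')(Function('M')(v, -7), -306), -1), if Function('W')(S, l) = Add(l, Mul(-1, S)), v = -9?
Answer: Rational(-1, 324) ≈ -0.0030864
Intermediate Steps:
Pow(Function('W')(Function('M')(v, -7), -306), -1) = Pow(Add(-306, Mul(-1, 18)), -1) = Pow(Add(-306, -18), -1) = Pow(-324, -1) = Rational(-1, 324)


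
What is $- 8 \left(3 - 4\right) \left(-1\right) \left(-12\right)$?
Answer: $96$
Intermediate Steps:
$- 8 \left(3 - 4\right) \left(-1\right) \left(-12\right) = - 8 \left(\left(-1\right) \left(-1\right)\right) \left(-12\right) = \left(-8\right) 1 \left(-12\right) = \left(-8\right) \left(-12\right) = 96$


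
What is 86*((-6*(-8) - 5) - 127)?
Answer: -7224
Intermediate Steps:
86*((-6*(-8) - 5) - 127) = 86*((48 - 5) - 127) = 86*(43 - 127) = 86*(-84) = -7224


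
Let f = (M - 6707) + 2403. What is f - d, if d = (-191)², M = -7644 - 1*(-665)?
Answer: -47764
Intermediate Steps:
M = -6979 (M = -7644 + 665 = -6979)
d = 36481
f = -11283 (f = (-6979 - 6707) + 2403 = -13686 + 2403 = -11283)
f - d = -11283 - 1*36481 = -11283 - 36481 = -47764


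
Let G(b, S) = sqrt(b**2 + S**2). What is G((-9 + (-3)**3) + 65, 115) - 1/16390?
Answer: -1/16390 + sqrt(14066) ≈ 118.60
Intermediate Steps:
G(b, S) = sqrt(S**2 + b**2)
G((-9 + (-3)**3) + 65, 115) - 1/16390 = sqrt(115**2 + ((-9 + (-3)**3) + 65)**2) - 1/16390 = sqrt(13225 + ((-9 - 27) + 65)**2) - 1*1/16390 = sqrt(13225 + (-36 + 65)**2) - 1/16390 = sqrt(13225 + 29**2) - 1/16390 = sqrt(13225 + 841) - 1/16390 = sqrt(14066) - 1/16390 = -1/16390 + sqrt(14066)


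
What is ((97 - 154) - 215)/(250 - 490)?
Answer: 17/15 ≈ 1.1333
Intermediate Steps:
((97 - 154) - 215)/(250 - 490) = (-57 - 215)/(-240) = -272*(-1/240) = 17/15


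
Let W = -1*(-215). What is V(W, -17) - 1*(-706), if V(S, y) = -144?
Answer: 562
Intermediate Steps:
W = 215
V(W, -17) - 1*(-706) = -144 - 1*(-706) = -144 + 706 = 562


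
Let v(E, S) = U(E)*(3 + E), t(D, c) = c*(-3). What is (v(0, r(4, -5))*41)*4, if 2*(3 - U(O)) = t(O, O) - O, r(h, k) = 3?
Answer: 1476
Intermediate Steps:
t(D, c) = -3*c
U(O) = 3 + 2*O (U(O) = 3 - (-3*O - O)/2 = 3 - (-2)*O = 3 + 2*O)
v(E, S) = (3 + E)*(3 + 2*E) (v(E, S) = (3 + 2*E)*(3 + E) = (3 + E)*(3 + 2*E))
(v(0, r(4, -5))*41)*4 = (((3 + 0)*(3 + 2*0))*41)*4 = ((3*(3 + 0))*41)*4 = ((3*3)*41)*4 = (9*41)*4 = 369*4 = 1476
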